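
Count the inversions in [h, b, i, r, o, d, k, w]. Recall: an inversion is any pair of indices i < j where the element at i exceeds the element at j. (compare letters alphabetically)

Count, for each position, how many later elements it exceeds:
h → b, d → 2
b → none → 0
i → d → 1
r → o, d, k → 3
o → d, k → 2
d → none → 0
k → none → 0
w → none → 0
Sum: 2 + 0 + 1 + 3 + 2 + 0 + 0 + 0 = 8

8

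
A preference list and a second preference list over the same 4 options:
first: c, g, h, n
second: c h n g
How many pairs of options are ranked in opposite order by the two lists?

2 pairs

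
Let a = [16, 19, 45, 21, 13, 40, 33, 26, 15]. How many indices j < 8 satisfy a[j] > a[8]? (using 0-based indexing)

The element at index 8 is 15.
Elements before it: 16, 19, 45, 21, 13, 40, 33, 26
Those larger than 15: 16, 19, 45, 21, 40, 33, 26

7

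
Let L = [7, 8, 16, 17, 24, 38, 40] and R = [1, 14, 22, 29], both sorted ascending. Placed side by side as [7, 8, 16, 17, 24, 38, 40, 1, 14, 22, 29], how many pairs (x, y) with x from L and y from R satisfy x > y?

17

Take each right-half value and tally the left-half values above it:
r = 1: 7, 8, 16, 17, 24, 38, 40 → 7
r = 14: 16, 17, 24, 38, 40 → 5
r = 22: 24, 38, 40 → 3
r = 29: 38, 40 → 2
Cross-inversions: 7 + 5 + 3 + 2 = 17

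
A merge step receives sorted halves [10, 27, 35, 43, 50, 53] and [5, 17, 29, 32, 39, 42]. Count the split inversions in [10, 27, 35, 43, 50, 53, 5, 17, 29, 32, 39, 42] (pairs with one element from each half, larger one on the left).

Take each right-half value and tally the left-half values above it:
r = 5: 10, 27, 35, 43, 50, 53 → 6
r = 17: 27, 35, 43, 50, 53 → 5
r = 29: 35, 43, 50, 53 → 4
r = 32: 35, 43, 50, 53 → 4
r = 39: 43, 50, 53 → 3
r = 42: 43, 50, 53 → 3
Cross-inversions: 6 + 5 + 4 + 4 + 3 + 3 = 25

25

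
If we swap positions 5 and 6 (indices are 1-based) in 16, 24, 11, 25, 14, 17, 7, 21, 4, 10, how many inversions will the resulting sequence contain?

Positions 5 and 6 hold 14 and 17; after swapping, the array is [16, 24, 11, 25, 17, 14, 7, 21, 4, 10].
Element-by-element contributions:
16: 5
24: 7
11: 3
25: 6
17: 4
14: 3
7: 1
21: 2
4: 0
10: 0
Sum: 5 + 7 + 3 + 6 + 4 + 3 + 1 + 2 + 0 + 0 = 31

31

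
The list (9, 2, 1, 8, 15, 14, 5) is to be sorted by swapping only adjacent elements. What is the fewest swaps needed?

There are 9 swaps.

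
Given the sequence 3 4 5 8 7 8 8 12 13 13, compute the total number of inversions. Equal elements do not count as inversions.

Inversions: 1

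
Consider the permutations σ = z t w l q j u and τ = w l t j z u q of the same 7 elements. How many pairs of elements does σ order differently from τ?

8 discordant pairs

Assign each item its position (1..7) in the first ordering, then rewrite the second ordering as that position sequence:
positions: z→1, t→2, w→3, l→4, q→5, j→6, u→7
second ordering as positions: [3, 4, 2, 6, 1, 7, 5]
Discordant pairs = inversions in this position sequence.
3: 2, 1 → 2
4: 2, 1 → 2
2: 1 → 1
6: 1, 5 → 2
1: 0
7: 5 → 1
5: 0
Total: 2 + 2 + 1 + 2 + 0 + 1 + 0 = 8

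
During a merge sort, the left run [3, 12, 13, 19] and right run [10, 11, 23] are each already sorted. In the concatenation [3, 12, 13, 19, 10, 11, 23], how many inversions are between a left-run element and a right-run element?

6 split inversions

Count, for every r in R, how many entries of L exceed r:
r = 10: 12, 13, 19 → 3
r = 11: 12, 13, 19 → 3
r = 23: none → 0
Cross-inversions: 3 + 3 + 0 = 6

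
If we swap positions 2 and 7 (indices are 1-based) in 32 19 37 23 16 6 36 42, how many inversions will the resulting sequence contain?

Positions 2 and 7 hold 19 and 36; after swapping, the array is [32, 36, 37, 23, 16, 6, 19, 42].
For each element, count later entries that are smaller:
32 → 23, 16, 6, 19 → 4
36 → 23, 16, 6, 19 → 4
37 → 23, 16, 6, 19 → 4
23 → 16, 6, 19 → 3
16 → 6 → 1
6 → none → 0
19 → none → 0
42 → none → 0
Sum: 4 + 4 + 4 + 3 + 1 + 0 + 0 + 0 = 16

16 inversions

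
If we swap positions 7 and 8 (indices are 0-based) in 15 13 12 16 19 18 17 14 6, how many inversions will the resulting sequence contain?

Positions 7 and 8 hold 14 and 6; after swapping, the array is [15, 13, 12, 16, 19, 18, 17, 6, 14].
Element-by-element contributions:
15: 4
13: 2
12: 1
16: 2
19: 4
18: 3
17: 2
6: 0
14: 0
Sum: 4 + 2 + 1 + 2 + 4 + 3 + 2 + 0 + 0 = 18

18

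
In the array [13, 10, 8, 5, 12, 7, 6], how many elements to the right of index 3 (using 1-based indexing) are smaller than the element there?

The element at index 3 is 8.
Elements after it: 5, 12, 7, 6
Those smaller than 8: 5, 7, 6

3 such elements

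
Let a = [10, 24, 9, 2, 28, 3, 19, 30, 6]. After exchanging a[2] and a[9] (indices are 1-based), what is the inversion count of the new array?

Positions 2 and 9 hold 24 and 6; after swapping, the array is [10, 6, 9, 2, 28, 3, 19, 30, 24].
Element-by-element contributions:
10 → 6, 9, 2, 3 → 4
6 → 2, 3 → 2
9 → 2, 3 → 2
2 → none → 0
28 → 3, 19, 24 → 3
3 → none → 0
19 → none → 0
30 → 24 → 1
24 → none → 0
Sum: 4 + 2 + 2 + 0 + 3 + 0 + 0 + 1 + 0 = 12

Inversions: 12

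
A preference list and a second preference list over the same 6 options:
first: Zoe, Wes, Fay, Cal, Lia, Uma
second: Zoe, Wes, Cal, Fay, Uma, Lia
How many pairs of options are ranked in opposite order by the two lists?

Assign each item its position (1..6) in the first ordering, then rewrite the second ordering as that position sequence:
positions: Zoe→1, Wes→2, Fay→3, Cal→4, Lia→5, Uma→6
second ordering as positions: [1, 2, 4, 3, 6, 5]
Discordant pairs = inversions in this position sequence.
1: 0
2: 0
4: 3 → 1
3: 0
6: 5 → 1
5: 0
Total: 0 + 0 + 1 + 0 + 1 + 0 = 2

There are 2 pairs.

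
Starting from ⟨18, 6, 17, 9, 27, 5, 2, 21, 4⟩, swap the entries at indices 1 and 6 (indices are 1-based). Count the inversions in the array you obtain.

Positions 1 and 6 hold 18 and 5; after swapping, the array is [5, 6, 17, 9, 27, 18, 2, 21, 4].
Element-by-element contributions:
5 → 2, 4 → 2
6 → 2, 4 → 2
17 → 9, 2, 4 → 3
9 → 2, 4 → 2
27 → 18, 2, 21, 4 → 4
18 → 2, 4 → 2
2 → none → 0
21 → 4 → 1
4 → none → 0
Sum: 2 + 2 + 3 + 2 + 4 + 2 + 0 + 1 + 0 = 16

There are 16 inversions.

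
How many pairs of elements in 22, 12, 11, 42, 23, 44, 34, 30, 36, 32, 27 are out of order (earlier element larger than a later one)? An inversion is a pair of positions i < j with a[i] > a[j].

Sweep left to right; for each value list the smaller values that follow it:
22: 2
12: 1
11: 0
42: 6
23: 0
44: 5
34: 3
30: 1
36: 2
32: 1
27: 0
Sum: 2 + 1 + 0 + 6 + 0 + 5 + 3 + 1 + 2 + 1 + 0 = 21

Out-of-order pairs: 21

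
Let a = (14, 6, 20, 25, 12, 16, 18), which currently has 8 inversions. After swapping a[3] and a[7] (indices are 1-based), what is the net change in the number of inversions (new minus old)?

-1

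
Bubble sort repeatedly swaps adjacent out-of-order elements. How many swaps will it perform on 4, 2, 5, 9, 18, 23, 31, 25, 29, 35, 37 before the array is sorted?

3 swaps

The minimum number of adjacent swaps to sort an array equals its inversion count, since every such swap removes exactly one inversion.
Count inversions — for each element, later elements that are smaller:
4: 2 → 1
2: none → 0
5: none → 0
9: none → 0
18: none → 0
23: none → 0
31: 25, 29 → 2
25: none → 0
29: none → 0
35: none → 0
37: none → 0
Total inversions: 1 + 0 + 0 + 0 + 0 + 0 + 2 + 0 + 0 + 0 + 0 = 3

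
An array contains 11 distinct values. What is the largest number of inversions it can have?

55

The maximum occurs when the array is in strictly decreasing order: every one of the C(11, 2) pairs is inverted.
C(11, 2) = 11·10/2 = 55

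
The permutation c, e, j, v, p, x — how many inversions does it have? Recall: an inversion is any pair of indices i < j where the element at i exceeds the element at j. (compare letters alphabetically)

Out-of-order index pairs (0-indexed):
(3,4): v > p
That's 1 pair.

There is 1 out-of-order pair.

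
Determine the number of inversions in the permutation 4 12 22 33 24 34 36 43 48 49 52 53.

Out-of-order pairs: 1

Sweep left to right; for each value list the smaller values that follow it:
4 → none → 0
12 → none → 0
22 → none → 0
33 → 24 → 1
24 → none → 0
34 → none → 0
36 → none → 0
43 → none → 0
48 → none → 0
49 → none → 0
52 → none → 0
53 → none → 0
Sum: 0 + 0 + 0 + 1 + 0 + 0 + 0 + 0 + 0 + 0 + 0 + 0 = 1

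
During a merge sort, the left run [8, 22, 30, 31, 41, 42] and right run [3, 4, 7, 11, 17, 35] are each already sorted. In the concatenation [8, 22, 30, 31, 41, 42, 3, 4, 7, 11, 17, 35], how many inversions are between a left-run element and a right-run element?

There are 30 cross-inversions.

Count, for every r in R, how many entries of L exceed r:
r = 3: 8, 22, 30, 31, 41, 42 → 6
r = 4: 8, 22, 30, 31, 41, 42 → 6
r = 7: 8, 22, 30, 31, 41, 42 → 6
r = 11: 22, 30, 31, 41, 42 → 5
r = 17: 22, 30, 31, 41, 42 → 5
r = 35: 41, 42 → 2
Cross-inversions: 6 + 6 + 6 + 5 + 5 + 2 = 30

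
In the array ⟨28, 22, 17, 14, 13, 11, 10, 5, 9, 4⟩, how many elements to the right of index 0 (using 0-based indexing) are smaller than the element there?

The element at index 0 is 28.
Elements after it: 22, 17, 14, 13, 11, 10, 5, 9, 4
Those smaller than 28: 22, 17, 14, 13, 11, 10, 5, 9, 4

9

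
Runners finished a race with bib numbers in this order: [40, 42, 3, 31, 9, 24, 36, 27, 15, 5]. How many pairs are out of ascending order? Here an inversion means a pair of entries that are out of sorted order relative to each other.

Count, for each position, how many later elements it exceeds:
40 → 3, 31, 9, 24, 36, 27, 15, 5 → 8
42 → 3, 31, 9, 24, 36, 27, 15, 5 → 8
3 → none → 0
31 → 9, 24, 27, 15, 5 → 5
9 → 5 → 1
24 → 15, 5 → 2
36 → 27, 15, 5 → 3
27 → 15, 5 → 2
15 → 5 → 1
5 → none → 0
Sum: 8 + 8 + 0 + 5 + 1 + 2 + 3 + 2 + 1 + 0 = 30

Inversions: 30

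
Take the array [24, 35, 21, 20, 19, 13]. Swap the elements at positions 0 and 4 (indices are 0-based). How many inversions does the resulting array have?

9 inversions

Positions 0 and 4 hold 24 and 19; after swapping, the array is [19, 35, 21, 20, 24, 13].
For each element, count later entries that are smaller:
19 → 13 → 1
35 → 21, 20, 24, 13 → 4
21 → 20, 13 → 2
20 → 13 → 1
24 → 13 → 1
13 → none → 0
Sum: 1 + 4 + 2 + 1 + 1 + 0 = 9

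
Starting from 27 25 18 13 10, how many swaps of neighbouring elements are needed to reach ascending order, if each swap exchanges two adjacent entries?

Minimum adjacent swaps = number of inversions (each swap of adjacent out-of-order elements removes one inversion and no swap can remove more).
Count inversions — for each element, later elements that are smaller:
27: 25, 18, 13, 10 → 4
25: 18, 13, 10 → 3
18: 13, 10 → 2
13: 10 → 1
10: none → 0
Total inversions: 4 + 3 + 2 + 1 + 0 = 10

10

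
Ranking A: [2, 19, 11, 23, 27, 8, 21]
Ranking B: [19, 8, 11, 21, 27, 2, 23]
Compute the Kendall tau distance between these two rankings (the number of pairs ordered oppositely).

11

Assign each item its position (1..7) in the first ordering, then rewrite the second ordering as that position sequence:
positions: 2→1, 19→2, 11→3, 23→4, 27→5, 8→6, 21→7
second ordering as positions: [2, 6, 3, 7, 5, 1, 4]
Discordant pairs = inversions in this position sequence.
2: 1 → 1
6: 3, 5, 1, 4 → 4
3: 1 → 1
7: 5, 1, 4 → 3
5: 1, 4 → 2
1: 0
4: 0
Total: 1 + 4 + 1 + 3 + 2 + 0 + 0 = 11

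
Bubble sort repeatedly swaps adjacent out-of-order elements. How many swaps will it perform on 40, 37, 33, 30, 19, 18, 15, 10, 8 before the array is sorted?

36

Each adjacent swap fixes exactly one inversion, so the minimum swap count equals the number of inversions.
Count inversions — for each element, later elements that are smaller:
40: 37, 33, 30, 19, 18, 15, 10, 8 → 8
37: 33, 30, 19, 18, 15, 10, 8 → 7
33: 30, 19, 18, 15, 10, 8 → 6
30: 19, 18, 15, 10, 8 → 5
19: 18, 15, 10, 8 → 4
18: 15, 10, 8 → 3
15: 10, 8 → 2
10: 8 → 1
8: none → 0
Total inversions: 8 + 7 + 6 + 5 + 4 + 3 + 2 + 1 + 0 = 36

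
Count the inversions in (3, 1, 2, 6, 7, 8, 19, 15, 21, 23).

Sweep left to right; for each value list the smaller values that follow it:
3 → 1, 2 → 2
1 → none → 0
2 → none → 0
6 → none → 0
7 → none → 0
8 → none → 0
19 → 15 → 1
15 → none → 0
21 → none → 0
23 → none → 0
Sum: 2 + 0 + 0 + 0 + 0 + 0 + 1 + 0 + 0 + 0 = 3

3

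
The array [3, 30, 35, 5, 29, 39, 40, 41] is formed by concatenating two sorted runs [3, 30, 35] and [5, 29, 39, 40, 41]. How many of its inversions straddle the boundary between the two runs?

Take each right-half value and tally the left-half values above it:
r = 5: 30, 35 → 2
r = 29: 30, 35 → 2
r = 39: none → 0
r = 40: none → 0
r = 41: none → 0
Cross-inversions: 2 + 2 + 0 + 0 + 0 = 4

4 split inversions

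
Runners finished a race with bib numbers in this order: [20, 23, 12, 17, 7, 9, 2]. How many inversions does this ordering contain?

Inversions: 18

Element-by-element contributions:
20: 5
23: 5
12: 3
17: 3
7: 1
9: 1
2: 0
Sum: 5 + 5 + 3 + 3 + 1 + 1 + 0 = 18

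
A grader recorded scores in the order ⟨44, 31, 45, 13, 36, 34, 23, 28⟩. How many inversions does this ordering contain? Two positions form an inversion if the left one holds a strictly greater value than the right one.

Out-of-order pairs: 19

Sweep left to right; for each value list the smaller values that follow it:
44: 6
31: 3
45: 5
13: 0
36: 3
34: 2
23: 0
28: 0
Sum: 6 + 3 + 5 + 0 + 3 + 2 + 0 + 0 = 19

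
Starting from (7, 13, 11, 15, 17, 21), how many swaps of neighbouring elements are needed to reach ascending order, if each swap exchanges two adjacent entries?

Each adjacent swap fixes exactly one inversion, so the minimum swap count equals the number of inversions.
Count inversions — for each element, later elements that are smaller:
7: none → 0
13: 11 → 1
11: none → 0
15: none → 0
17: none → 0
21: none → 0
Total inversions: 0 + 1 + 0 + 0 + 0 + 0 = 1

1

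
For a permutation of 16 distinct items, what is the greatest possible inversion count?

The maximum occurs when the array is in strictly decreasing order: every one of the C(16, 2) pairs is inverted.
C(16, 2) = 16·15/2 = 120

120 inversions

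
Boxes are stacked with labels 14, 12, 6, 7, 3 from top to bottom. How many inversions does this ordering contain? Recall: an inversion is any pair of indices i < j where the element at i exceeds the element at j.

Listing every pair i<j with a[i]>a[j] (using 1-based positions):
(1,2): 14 > 12
(1,3): 14 > 6
(1,4): 14 > 7
(1,5): 14 > 3
(2,3): 12 > 6
(2,4): 12 > 7
(2,5): 12 > 3
(3,5): 6 > 3
(4,5): 7 > 3
That's 9 pairs.

9 out-of-order pairs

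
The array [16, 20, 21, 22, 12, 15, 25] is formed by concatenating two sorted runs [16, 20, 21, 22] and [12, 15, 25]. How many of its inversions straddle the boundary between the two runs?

There are 8 cross-inversions.

Count, for every r in R, how many entries of L exceed r:
r = 12: 16, 20, 21, 22 → 4
r = 15: 16, 20, 21, 22 → 4
r = 25: none → 0
Cross-inversions: 4 + 4 + 0 = 8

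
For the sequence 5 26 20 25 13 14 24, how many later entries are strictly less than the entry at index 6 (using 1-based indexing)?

0

The element at index 6 is 14.
Elements after it: 24
None of them are smaller than 14.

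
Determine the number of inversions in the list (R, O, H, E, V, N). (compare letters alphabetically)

9

Element-by-element contributions:
R → O, H, E, N → 4
O → H, E, N → 3
H → E → 1
E → none → 0
V → N → 1
N → none → 0
Sum: 4 + 3 + 1 + 0 + 1 + 0 = 9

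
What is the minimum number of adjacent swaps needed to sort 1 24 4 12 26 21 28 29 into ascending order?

Adjacent swaps: 4

Minimum adjacent swaps = number of inversions (each swap of adjacent out-of-order elements removes one inversion and no swap can remove more).
Count inversions — for each element, later elements that are smaller:
1: none → 0
24: 4, 12, 21 → 3
4: none → 0
12: none → 0
26: 21 → 1
21: none → 0
28: none → 0
29: none → 0
Total inversions: 0 + 3 + 0 + 0 + 1 + 0 + 0 + 0 = 4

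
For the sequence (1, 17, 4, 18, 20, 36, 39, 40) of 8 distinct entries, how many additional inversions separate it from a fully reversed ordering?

Maximum inversions for 8 distinct elements is C(8, 2) = 8·7/2 = 28.
Current inversions — for each element, count later smaller elements:
1: 0
17: 1
4: 0
18: 0
20: 0
36: 0
39: 0
40: 0
Current total: 0 + 1 + 0 + 0 + 0 + 0 + 0 + 0 = 1
Shortfall: 28 − 1 = 27

27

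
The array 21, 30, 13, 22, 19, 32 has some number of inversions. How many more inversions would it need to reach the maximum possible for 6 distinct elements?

9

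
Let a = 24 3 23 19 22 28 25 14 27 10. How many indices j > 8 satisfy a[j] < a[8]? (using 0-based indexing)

1 such element

The element at index 8 is 27.
Elements after it: 10
Those smaller than 27: 10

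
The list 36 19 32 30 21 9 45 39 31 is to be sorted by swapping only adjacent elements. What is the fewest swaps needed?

17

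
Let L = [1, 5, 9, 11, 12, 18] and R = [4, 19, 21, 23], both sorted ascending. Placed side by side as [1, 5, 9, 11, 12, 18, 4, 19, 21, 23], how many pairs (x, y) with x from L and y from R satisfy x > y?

5 cross-inversions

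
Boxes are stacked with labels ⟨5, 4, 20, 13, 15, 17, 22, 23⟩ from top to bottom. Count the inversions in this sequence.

There are 4 inversions.

Element-by-element contributions:
5: 1
4: 0
20: 3
13: 0
15: 0
17: 0
22: 0
23: 0
Sum: 1 + 0 + 3 + 0 + 0 + 0 + 0 + 0 = 4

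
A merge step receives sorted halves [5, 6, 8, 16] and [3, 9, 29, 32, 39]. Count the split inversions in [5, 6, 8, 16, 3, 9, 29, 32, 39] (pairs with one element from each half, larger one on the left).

Cross-inversions: 5

For each element r of the right run, count left-run elements greater than r:
r = 3: 5, 6, 8, 16 → 4
r = 9: 16 → 1
r = 29: none → 0
r = 32: none → 0
r = 39: none → 0
Cross-inversions: 4 + 1 + 0 + 0 + 0 = 5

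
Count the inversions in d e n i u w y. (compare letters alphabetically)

1 inversion

Sweep left to right; for each value list the smaller values that follow it:
d: 0
e: 0
n: 1
i: 0
u: 0
w: 0
y: 0
Sum: 0 + 0 + 1 + 0 + 0 + 0 + 0 = 1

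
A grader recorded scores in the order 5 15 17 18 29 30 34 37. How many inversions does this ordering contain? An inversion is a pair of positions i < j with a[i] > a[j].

For each element, count later entries that are smaller:
5: 0
15: 0
17: 0
18: 0
29: 0
30: 0
34: 0
37: 0
Sum: 0 + 0 + 0 + 0 + 0 + 0 + 0 + 0 = 0

Inversions: 0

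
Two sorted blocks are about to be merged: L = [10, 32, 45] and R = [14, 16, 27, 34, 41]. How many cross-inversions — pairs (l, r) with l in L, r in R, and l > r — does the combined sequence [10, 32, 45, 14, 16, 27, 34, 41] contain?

8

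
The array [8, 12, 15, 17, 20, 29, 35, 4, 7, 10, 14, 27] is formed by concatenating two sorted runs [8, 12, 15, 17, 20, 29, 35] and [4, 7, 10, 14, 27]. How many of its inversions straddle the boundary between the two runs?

27 split inversions

Count, for every r in R, how many entries of L exceed r:
r = 4: 8, 12, 15, 17, 20, 29, 35 → 7
r = 7: 8, 12, 15, 17, 20, 29, 35 → 7
r = 10: 12, 15, 17, 20, 29, 35 → 6
r = 14: 15, 17, 20, 29, 35 → 5
r = 27: 29, 35 → 2
Cross-inversions: 7 + 7 + 6 + 5 + 2 = 27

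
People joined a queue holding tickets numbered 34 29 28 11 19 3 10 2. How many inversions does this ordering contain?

Inversions: 26

For each element, count later entries that are smaller:
34 → 29, 28, 11, 19, 3, 10, 2 → 7
29 → 28, 11, 19, 3, 10, 2 → 6
28 → 11, 19, 3, 10, 2 → 5
11 → 3, 10, 2 → 3
19 → 3, 10, 2 → 3
3 → 2 → 1
10 → 2 → 1
2 → none → 0
Sum: 7 + 6 + 5 + 3 + 3 + 1 + 1 + 0 = 26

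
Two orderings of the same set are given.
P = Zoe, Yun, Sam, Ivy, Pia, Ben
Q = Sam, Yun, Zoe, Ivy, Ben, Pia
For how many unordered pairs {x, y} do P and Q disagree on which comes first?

Assign each item its position (1..6) in the first ordering, then rewrite the second ordering as that position sequence:
positions: Zoe→1, Yun→2, Sam→3, Ivy→4, Pia→5, Ben→6
second ordering as positions: [3, 2, 1, 4, 6, 5]
Discordant pairs = inversions in this position sequence.
3: 2, 1 → 2
2: 1 → 1
1: 0
4: 0
6: 5 → 1
5: 0
Total: 2 + 1 + 0 + 0 + 1 + 0 = 4

4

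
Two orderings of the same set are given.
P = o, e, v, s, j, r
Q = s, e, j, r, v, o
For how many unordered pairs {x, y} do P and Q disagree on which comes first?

9

Assign each item its position (1..6) in the first ordering, then rewrite the second ordering as that position sequence:
positions: o→1, e→2, v→3, s→4, j→5, r→6
second ordering as positions: [4, 2, 5, 6, 3, 1]
Discordant pairs = inversions in this position sequence.
4: 2, 3, 1 → 3
2: 1 → 1
5: 3, 1 → 2
6: 3, 1 → 2
3: 1 → 1
1: 0
Total: 3 + 1 + 2 + 2 + 1 + 0 = 9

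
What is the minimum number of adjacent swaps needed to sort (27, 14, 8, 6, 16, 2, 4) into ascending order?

17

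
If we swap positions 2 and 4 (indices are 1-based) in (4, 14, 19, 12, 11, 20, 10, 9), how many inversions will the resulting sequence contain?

15 inversions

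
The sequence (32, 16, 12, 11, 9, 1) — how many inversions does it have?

15

Count, for each position, how many later elements it exceeds:
32: 5
16: 4
12: 3
11: 2
9: 1
1: 0
Sum: 5 + 4 + 3 + 2 + 1 + 0 = 15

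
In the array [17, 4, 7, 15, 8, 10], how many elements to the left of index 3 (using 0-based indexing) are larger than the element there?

1

The element at index 3 is 15.
Elements before it: 17, 4, 7
Those larger than 15: 17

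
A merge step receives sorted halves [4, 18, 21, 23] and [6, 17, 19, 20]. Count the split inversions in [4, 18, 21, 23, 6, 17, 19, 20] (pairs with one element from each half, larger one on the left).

For each element r of the right run, count left-run elements greater than r:
r = 6: 18, 21, 23 → 3
r = 17: 18, 21, 23 → 3
r = 19: 21, 23 → 2
r = 20: 21, 23 → 2
Cross-inversions: 3 + 3 + 2 + 2 = 10

10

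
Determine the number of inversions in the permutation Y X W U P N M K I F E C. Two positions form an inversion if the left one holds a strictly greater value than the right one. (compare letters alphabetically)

66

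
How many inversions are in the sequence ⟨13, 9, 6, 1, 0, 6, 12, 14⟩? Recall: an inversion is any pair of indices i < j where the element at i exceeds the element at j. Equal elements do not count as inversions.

Element-by-element contributions:
13: 6
9: 4
6: 2
1: 1
0: 0
6: 0
12: 0
14: 0
Sum: 6 + 4 + 2 + 1 + 0 + 0 + 0 + 0 = 13

13 inversions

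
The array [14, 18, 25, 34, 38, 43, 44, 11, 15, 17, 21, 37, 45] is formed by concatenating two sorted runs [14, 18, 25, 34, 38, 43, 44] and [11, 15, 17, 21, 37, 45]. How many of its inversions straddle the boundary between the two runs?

Count, for every r in R, how many entries of L exceed r:
r = 11: 14, 18, 25, 34, 38, 43, 44 → 7
r = 15: 18, 25, 34, 38, 43, 44 → 6
r = 17: 18, 25, 34, 38, 43, 44 → 6
r = 21: 25, 34, 38, 43, 44 → 5
r = 37: 38, 43, 44 → 3
r = 45: none → 0
Cross-inversions: 7 + 6 + 6 + 5 + 3 + 0 = 27

There are 27 split inversions.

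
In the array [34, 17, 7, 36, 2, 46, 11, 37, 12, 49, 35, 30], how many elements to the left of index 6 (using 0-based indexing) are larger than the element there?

4

The element at index 6 is 11.
Elements before it: 34, 17, 7, 36, 2, 46
Those larger than 11: 34, 17, 36, 46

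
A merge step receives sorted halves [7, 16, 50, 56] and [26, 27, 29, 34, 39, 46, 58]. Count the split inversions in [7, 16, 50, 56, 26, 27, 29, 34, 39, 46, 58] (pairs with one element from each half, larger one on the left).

Take each right-half value and tally the left-half values above it:
r = 26: 50, 56 → 2
r = 27: 50, 56 → 2
r = 29: 50, 56 → 2
r = 34: 50, 56 → 2
r = 39: 50, 56 → 2
r = 46: 50, 56 → 2
r = 58: none → 0
Cross-inversions: 2 + 2 + 2 + 2 + 2 + 2 + 0 = 12

12 split inversions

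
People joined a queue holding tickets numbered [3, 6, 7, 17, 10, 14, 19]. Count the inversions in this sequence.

2

Sweep left to right; for each value list the smaller values that follow it:
3 → none → 0
6 → none → 0
7 → none → 0
17 → 10, 14 → 2
10 → none → 0
14 → none → 0
19 → none → 0
Sum: 0 + 0 + 0 + 2 + 0 + 0 + 0 = 2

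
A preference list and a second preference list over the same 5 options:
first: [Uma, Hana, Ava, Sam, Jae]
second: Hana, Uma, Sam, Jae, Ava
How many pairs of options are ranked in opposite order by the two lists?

Assign each item its position (1..5) in the first ordering, then rewrite the second ordering as that position sequence:
positions: Uma→1, Hana→2, Ava→3, Sam→4, Jae→5
second ordering as positions: [2, 1, 4, 5, 3]
Discordant pairs = inversions in this position sequence.
2: 1 → 1
1: 0
4: 3 → 1
5: 3 → 1
3: 0
Total: 1 + 0 + 1 + 1 + 0 = 3

3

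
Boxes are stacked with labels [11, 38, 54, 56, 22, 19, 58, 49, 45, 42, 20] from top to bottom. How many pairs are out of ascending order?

27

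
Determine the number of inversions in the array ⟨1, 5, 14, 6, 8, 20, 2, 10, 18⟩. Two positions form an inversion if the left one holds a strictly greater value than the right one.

10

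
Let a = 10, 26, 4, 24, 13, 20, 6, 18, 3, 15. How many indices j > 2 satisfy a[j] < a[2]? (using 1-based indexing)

The element at index 2 is 26.
Elements after it: 4, 24, 13, 20, 6, 18, 3, 15
Those smaller than 26: 4, 24, 13, 20, 6, 18, 3, 15

8 such elements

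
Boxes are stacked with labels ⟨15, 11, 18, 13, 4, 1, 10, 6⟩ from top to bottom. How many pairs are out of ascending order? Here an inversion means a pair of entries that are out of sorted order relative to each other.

21 inversions

Element-by-element contributions:
15: 6
11: 4
18: 5
13: 4
4: 1
1: 0
10: 1
6: 0
Sum: 6 + 4 + 5 + 4 + 1 + 0 + 1 + 0 = 21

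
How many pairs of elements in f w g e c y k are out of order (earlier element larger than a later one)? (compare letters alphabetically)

10 inversions

Out-of-order index pairs (0-indexed):
(0,3): f > e
(0,4): f > c
(1,2): w > g
(1,3): w > e
(1,4): w > c
(1,6): w > k
(2,3): g > e
(2,4): g > c
(3,4): e > c
(5,6): y > k
That's 10 pairs.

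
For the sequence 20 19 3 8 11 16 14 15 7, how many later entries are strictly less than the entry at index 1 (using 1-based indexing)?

The element at index 1 is 20.
Elements after it: 19, 3, 8, 11, 16, 14, 15, 7
Those smaller than 20: 19, 3, 8, 11, 16, 14, 15, 7

8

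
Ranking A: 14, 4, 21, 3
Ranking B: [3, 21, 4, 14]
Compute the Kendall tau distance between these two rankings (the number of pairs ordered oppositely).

Assign each item its position (1..4) in the first ordering, then rewrite the second ordering as that position sequence:
positions: 14→1, 4→2, 21→3, 3→4
second ordering as positions: [4, 3, 2, 1]
Discordant pairs = inversions in this position sequence.
4: 3, 2, 1 → 3
3: 2, 1 → 2
2: 1 → 1
1: 0
Total: 3 + 2 + 1 + 0 = 6

6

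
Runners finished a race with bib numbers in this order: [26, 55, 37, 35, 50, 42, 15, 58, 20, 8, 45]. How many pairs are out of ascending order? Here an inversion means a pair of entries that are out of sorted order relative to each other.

31 inversions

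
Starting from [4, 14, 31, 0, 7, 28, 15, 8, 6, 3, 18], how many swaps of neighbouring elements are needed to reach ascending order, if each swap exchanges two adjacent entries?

Each adjacent swap fixes exactly one inversion, so the minimum swap count equals the number of inversions.
Count inversions — for each element, later elements that are smaller:
4: 0, 3 → 2
14: 0, 7, 8, 6, 3 → 5
31: 0, 7, 28, 15, 8, 6, 3, 18 → 8
0: none → 0
7: 6, 3 → 2
28: 15, 8, 6, 3, 18 → 5
15: 8, 6, 3 → 3
8: 6, 3 → 2
6: 3 → 1
3: none → 0
18: none → 0
Total inversions: 2 + 5 + 8 + 0 + 2 + 5 + 3 + 2 + 1 + 0 + 0 = 28

28 swaps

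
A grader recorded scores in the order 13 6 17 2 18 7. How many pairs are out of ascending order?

Inversion pairs (indices are 0-based):
(0,1): 13 > 6
(0,3): 13 > 2
(0,5): 13 > 7
(1,3): 6 > 2
(2,3): 17 > 2
(2,5): 17 > 7
(4,5): 18 > 7
That's 7 pairs.

7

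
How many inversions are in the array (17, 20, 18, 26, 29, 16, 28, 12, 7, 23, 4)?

35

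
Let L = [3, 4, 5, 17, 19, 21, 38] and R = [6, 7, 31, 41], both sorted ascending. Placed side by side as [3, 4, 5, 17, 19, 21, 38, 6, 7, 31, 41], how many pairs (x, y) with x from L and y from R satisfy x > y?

Split inversions: 9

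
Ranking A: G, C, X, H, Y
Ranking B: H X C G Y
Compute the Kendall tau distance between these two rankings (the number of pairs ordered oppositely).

6 discordant pairs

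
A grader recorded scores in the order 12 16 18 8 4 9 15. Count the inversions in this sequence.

12 inversions

Listing every pair i<j with a[i]>a[j] (using 0-based positions):
(0,3): 12 > 8
(0,4): 12 > 4
(0,5): 12 > 9
(1,3): 16 > 8
(1,4): 16 > 4
(1,5): 16 > 9
(1,6): 16 > 15
(2,3): 18 > 8
(2,4): 18 > 4
(2,5): 18 > 9
(2,6): 18 > 15
(3,4): 8 > 4
That's 12 pairs.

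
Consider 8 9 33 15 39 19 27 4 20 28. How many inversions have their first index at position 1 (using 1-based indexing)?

1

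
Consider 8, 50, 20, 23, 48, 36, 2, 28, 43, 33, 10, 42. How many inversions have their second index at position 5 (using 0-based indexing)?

The element at index 5 is 36.
Elements before it: 8, 50, 20, 23, 48
Those larger than 36: 50, 48

2 such elements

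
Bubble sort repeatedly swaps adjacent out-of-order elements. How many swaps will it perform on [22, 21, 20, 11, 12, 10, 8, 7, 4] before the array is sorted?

Swaps: 35

Each adjacent swap fixes exactly one inversion, so the minimum swap count equals the number of inversions.
Count inversions — for each element, later elements that are smaller:
22: 21, 20, 11, 12, 10, 8, 7, 4 → 8
21: 20, 11, 12, 10, 8, 7, 4 → 7
20: 11, 12, 10, 8, 7, 4 → 6
11: 10, 8, 7, 4 → 4
12: 10, 8, 7, 4 → 4
10: 8, 7, 4 → 3
8: 7, 4 → 2
7: 4 → 1
4: none → 0
Total inversions: 8 + 7 + 6 + 4 + 4 + 3 + 2 + 1 + 0 = 35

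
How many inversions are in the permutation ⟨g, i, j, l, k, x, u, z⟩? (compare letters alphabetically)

There are 2 inversions.

Count, for each position, how many later elements it exceeds:
g: 0
i: 0
j: 0
l: 1
k: 0
x: 1
u: 0
z: 0
Sum: 0 + 0 + 0 + 1 + 0 + 1 + 0 + 0 = 2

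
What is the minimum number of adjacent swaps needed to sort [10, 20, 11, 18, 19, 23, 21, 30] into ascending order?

Adjacent swaps: 4

Each adjacent swap fixes exactly one inversion, so the minimum swap count equals the number of inversions.
Count inversions — for each element, later elements that are smaller:
10: none → 0
20: 11, 18, 19 → 3
11: none → 0
18: none → 0
19: none → 0
23: 21 → 1
21: none → 0
30: none → 0
Total inversions: 0 + 3 + 0 + 0 + 0 + 1 + 0 + 0 = 4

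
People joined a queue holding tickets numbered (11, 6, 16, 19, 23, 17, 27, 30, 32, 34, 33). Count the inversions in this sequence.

There are 4 inversions.

Count, for each position, how many later elements it exceeds:
11 → 6 → 1
6 → none → 0
16 → none → 0
19 → 17 → 1
23 → 17 → 1
17 → none → 0
27 → none → 0
30 → none → 0
32 → none → 0
34 → 33 → 1
33 → none → 0
Sum: 1 + 0 + 0 + 1 + 1 + 0 + 0 + 0 + 0 + 1 + 0 = 4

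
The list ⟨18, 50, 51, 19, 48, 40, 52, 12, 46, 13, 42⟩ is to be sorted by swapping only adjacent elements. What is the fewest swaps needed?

31

Each adjacent swap fixes exactly one inversion, so the minimum swap count equals the number of inversions.
Count inversions — for each element, later elements that are smaller:
18: 12, 13 → 2
50: 19, 48, 40, 12, 46, 13, 42 → 7
51: 19, 48, 40, 12, 46, 13, 42 → 7
19: 12, 13 → 2
48: 40, 12, 46, 13, 42 → 5
40: 12, 13 → 2
52: 12, 46, 13, 42 → 4
12: none → 0
46: 13, 42 → 2
13: none → 0
42: none → 0
Total inversions: 2 + 7 + 7 + 2 + 5 + 2 + 4 + 0 + 2 + 0 + 0 = 31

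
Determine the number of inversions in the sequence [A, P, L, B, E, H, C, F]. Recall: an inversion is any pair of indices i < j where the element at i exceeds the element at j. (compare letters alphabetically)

14

Count, for each position, how many later elements it exceeds:
A → none → 0
P → L, B, E, H, C, F → 6
L → B, E, H, C, F → 5
B → none → 0
E → C → 1
H → C, F → 2
C → none → 0
F → none → 0
Sum: 0 + 6 + 5 + 0 + 1 + 2 + 0 + 0 = 14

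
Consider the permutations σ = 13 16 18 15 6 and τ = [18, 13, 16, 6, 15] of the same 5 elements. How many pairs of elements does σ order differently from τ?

Assign each item its position (1..5) in the first ordering, then rewrite the second ordering as that position sequence:
positions: 13→1, 16→2, 18→3, 15→4, 6→5
second ordering as positions: [3, 1, 2, 5, 4]
Discordant pairs = inversions in this position sequence.
3: 1, 2 → 2
1: 0
2: 0
5: 4 → 1
4: 0
Total: 2 + 0 + 0 + 1 + 0 = 3

Discordant pairs: 3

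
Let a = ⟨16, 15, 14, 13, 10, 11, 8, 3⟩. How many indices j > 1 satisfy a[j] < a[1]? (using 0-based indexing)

6 such elements

The element at index 1 is 15.
Elements after it: 14, 13, 10, 11, 8, 3
Those smaller than 15: 14, 13, 10, 11, 8, 3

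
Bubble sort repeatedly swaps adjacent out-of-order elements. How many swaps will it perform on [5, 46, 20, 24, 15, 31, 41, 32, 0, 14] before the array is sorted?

24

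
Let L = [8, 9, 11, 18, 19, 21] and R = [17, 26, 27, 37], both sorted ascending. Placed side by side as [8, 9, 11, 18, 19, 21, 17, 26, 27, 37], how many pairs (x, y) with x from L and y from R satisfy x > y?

Take each right-half value and tally the left-half values above it:
r = 17: 18, 19, 21 → 3
r = 26: none → 0
r = 27: none → 0
r = 37: none → 0
Cross-inversions: 3 + 0 + 0 + 0 = 3

Cross-inversions: 3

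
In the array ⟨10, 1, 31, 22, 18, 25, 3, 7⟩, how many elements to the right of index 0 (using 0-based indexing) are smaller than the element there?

3

The element at index 0 is 10.
Elements after it: 1, 31, 22, 18, 25, 3, 7
Those smaller than 10: 1, 3, 7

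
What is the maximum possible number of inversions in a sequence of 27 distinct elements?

A reversed (strictly descending) arrangement makes every pair an inversion, giving C(27, 2) inversions.
C(27, 2) = 27·26/2 = 351

351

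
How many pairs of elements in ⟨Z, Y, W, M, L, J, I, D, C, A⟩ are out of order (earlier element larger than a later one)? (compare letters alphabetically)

45

Count, for each position, how many later elements it exceeds:
Z → Y, W, M, L, J, I, D, C, A → 9
Y → W, M, L, J, I, D, C, A → 8
W → M, L, J, I, D, C, A → 7
M → L, J, I, D, C, A → 6
L → J, I, D, C, A → 5
J → I, D, C, A → 4
I → D, C, A → 3
D → C, A → 2
C → A → 1
A → none → 0
Sum: 9 + 8 + 7 + 6 + 5 + 4 + 3 + 2 + 1 + 0 = 45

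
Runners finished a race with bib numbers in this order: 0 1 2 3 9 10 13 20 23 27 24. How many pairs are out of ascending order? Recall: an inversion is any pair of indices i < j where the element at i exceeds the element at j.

Sweep left to right; for each value list the smaller values that follow it:
0: 0
1: 0
2: 0
3: 0
9: 0
10: 0
13: 0
20: 0
23: 0
27: 1
24: 0
Sum: 0 + 0 + 0 + 0 + 0 + 0 + 0 + 0 + 0 + 1 + 0 = 1

1 inversion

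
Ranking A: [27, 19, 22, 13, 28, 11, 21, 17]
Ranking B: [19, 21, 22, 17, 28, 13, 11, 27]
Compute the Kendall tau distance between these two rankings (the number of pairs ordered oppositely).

15

Assign each item its position (1..8) in the first ordering, then rewrite the second ordering as that position sequence:
positions: 27→1, 19→2, 22→3, 13→4, 28→5, 11→6, 21→7, 17→8
second ordering as positions: [2, 7, 3, 8, 5, 4, 6, 1]
Discordant pairs = inversions in this position sequence.
2: 1 → 1
7: 3, 5, 4, 6, 1 → 5
3: 1 → 1
8: 5, 4, 6, 1 → 4
5: 4, 1 → 2
4: 1 → 1
6: 1 → 1
1: 0
Total: 1 + 5 + 1 + 4 + 2 + 1 + 1 + 0 = 15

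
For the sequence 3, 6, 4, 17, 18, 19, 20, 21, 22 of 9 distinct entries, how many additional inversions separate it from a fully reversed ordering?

Maximum inversions for 9 distinct elements is C(9, 2) = 9·8/2 = 36.
Current inversions — for each element, count later smaller elements:
3: 0
6: 1
4: 0
17: 0
18: 0
19: 0
20: 0
21: 0
22: 0
Current total: 0 + 1 + 0 + 0 + 0 + 0 + 0 + 0 + 0 = 1
Shortfall: 36 − 1 = 35

35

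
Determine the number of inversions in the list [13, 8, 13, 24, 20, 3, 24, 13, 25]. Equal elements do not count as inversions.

For each element, count later entries that are smaller:
13 → 8, 3 → 2
8 → 3 → 1
13 → 3 → 1
24 → 20, 3, 13 → 3
20 → 3, 13 → 2
3 → none → 0
24 → 13 → 1
13 → none → 0
25 → none → 0
Sum: 2 + 1 + 1 + 3 + 2 + 0 + 1 + 0 + 0 = 10

10 inversions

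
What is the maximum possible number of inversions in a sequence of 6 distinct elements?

The maximum occurs when the array is in strictly decreasing order: every one of the C(6, 2) pairs is inverted.
C(6, 2) = 6·5/2 = 15

15 inversions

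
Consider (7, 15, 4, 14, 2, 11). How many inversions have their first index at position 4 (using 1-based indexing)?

The element at index 4 is 14.
Elements after it: 2, 11
Those smaller than 14: 2, 11

2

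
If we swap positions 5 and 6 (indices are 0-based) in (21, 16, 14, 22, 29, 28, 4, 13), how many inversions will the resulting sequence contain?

Positions 5 and 6 hold 28 and 4; after swapping, the array is [21, 16, 14, 22, 29, 4, 28, 13].
Count, for each position, how many later elements it exceeds:
21 → 16, 14, 4, 13 → 4
16 → 14, 4, 13 → 3
14 → 4, 13 → 2
22 → 4, 13 → 2
29 → 4, 28, 13 → 3
4 → none → 0
28 → 13 → 1
13 → none → 0
Sum: 4 + 3 + 2 + 2 + 3 + 0 + 1 + 0 = 15

15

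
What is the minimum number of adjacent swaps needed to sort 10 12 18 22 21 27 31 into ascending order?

The minimum number of adjacent swaps to sort an array equals its inversion count, since every such swap removes exactly one inversion.
Count inversions — for each element, later elements that are smaller:
10: none → 0
12: none → 0
18: none → 0
22: 21 → 1
21: none → 0
27: none → 0
31: none → 0
Total inversions: 0 + 0 + 0 + 1 + 0 + 0 + 0 = 1

There is 1 adjacent swap.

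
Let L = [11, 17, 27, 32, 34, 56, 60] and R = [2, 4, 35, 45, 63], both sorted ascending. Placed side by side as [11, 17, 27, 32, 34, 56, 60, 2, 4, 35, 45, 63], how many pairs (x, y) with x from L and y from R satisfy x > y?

Split inversions: 18

Count, for every r in R, how many entries of L exceed r:
r = 2: 11, 17, 27, 32, 34, 56, 60 → 7
r = 4: 11, 17, 27, 32, 34, 56, 60 → 7
r = 35: 56, 60 → 2
r = 45: 56, 60 → 2
r = 63: none → 0
Cross-inversions: 7 + 7 + 2 + 2 + 0 = 18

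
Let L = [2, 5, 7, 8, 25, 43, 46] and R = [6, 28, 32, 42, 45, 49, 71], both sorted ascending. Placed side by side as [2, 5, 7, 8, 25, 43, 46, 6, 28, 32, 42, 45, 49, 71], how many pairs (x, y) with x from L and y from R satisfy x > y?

Count, for every r in R, how many entries of L exceed r:
r = 6: 7, 8, 25, 43, 46 → 5
r = 28: 43, 46 → 2
r = 32: 43, 46 → 2
r = 42: 43, 46 → 2
r = 45: 46 → 1
r = 49: none → 0
r = 71: none → 0
Cross-inversions: 5 + 2 + 2 + 2 + 1 + 0 + 0 = 12

12 cross-inversions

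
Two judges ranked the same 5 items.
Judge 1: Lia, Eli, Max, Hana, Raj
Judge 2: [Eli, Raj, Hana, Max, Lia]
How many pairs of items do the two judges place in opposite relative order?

7

Assign each item its position (1..5) in the first ordering, then rewrite the second ordering as that position sequence:
positions: Lia→1, Eli→2, Max→3, Hana→4, Raj→5
second ordering as positions: [2, 5, 4, 3, 1]
Discordant pairs = inversions in this position sequence.
2: 1 → 1
5: 4, 3, 1 → 3
4: 3, 1 → 2
3: 1 → 1
1: 0
Total: 1 + 3 + 2 + 1 + 0 = 7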